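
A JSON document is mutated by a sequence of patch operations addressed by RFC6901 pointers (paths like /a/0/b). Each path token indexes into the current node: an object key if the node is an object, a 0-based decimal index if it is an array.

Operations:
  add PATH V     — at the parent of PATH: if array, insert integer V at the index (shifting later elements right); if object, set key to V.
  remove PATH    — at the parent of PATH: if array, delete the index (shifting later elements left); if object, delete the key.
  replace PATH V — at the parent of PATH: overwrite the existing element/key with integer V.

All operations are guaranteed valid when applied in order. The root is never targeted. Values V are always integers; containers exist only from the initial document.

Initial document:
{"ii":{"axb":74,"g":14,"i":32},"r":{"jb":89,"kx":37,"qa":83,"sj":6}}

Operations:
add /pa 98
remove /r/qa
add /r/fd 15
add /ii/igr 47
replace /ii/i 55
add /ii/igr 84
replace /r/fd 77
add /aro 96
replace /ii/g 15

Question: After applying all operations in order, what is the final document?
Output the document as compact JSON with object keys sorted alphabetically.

After op 1 (add /pa 98): {"ii":{"axb":74,"g":14,"i":32},"pa":98,"r":{"jb":89,"kx":37,"qa":83,"sj":6}}
After op 2 (remove /r/qa): {"ii":{"axb":74,"g":14,"i":32},"pa":98,"r":{"jb":89,"kx":37,"sj":6}}
After op 3 (add /r/fd 15): {"ii":{"axb":74,"g":14,"i":32},"pa":98,"r":{"fd":15,"jb":89,"kx":37,"sj":6}}
After op 4 (add /ii/igr 47): {"ii":{"axb":74,"g":14,"i":32,"igr":47},"pa":98,"r":{"fd":15,"jb":89,"kx":37,"sj":6}}
After op 5 (replace /ii/i 55): {"ii":{"axb":74,"g":14,"i":55,"igr":47},"pa":98,"r":{"fd":15,"jb":89,"kx":37,"sj":6}}
After op 6 (add /ii/igr 84): {"ii":{"axb":74,"g":14,"i":55,"igr":84},"pa":98,"r":{"fd":15,"jb":89,"kx":37,"sj":6}}
After op 7 (replace /r/fd 77): {"ii":{"axb":74,"g":14,"i":55,"igr":84},"pa":98,"r":{"fd":77,"jb":89,"kx":37,"sj":6}}
After op 8 (add /aro 96): {"aro":96,"ii":{"axb":74,"g":14,"i":55,"igr":84},"pa":98,"r":{"fd":77,"jb":89,"kx":37,"sj":6}}
After op 9 (replace /ii/g 15): {"aro":96,"ii":{"axb":74,"g":15,"i":55,"igr":84},"pa":98,"r":{"fd":77,"jb":89,"kx":37,"sj":6}}

Answer: {"aro":96,"ii":{"axb":74,"g":15,"i":55,"igr":84},"pa":98,"r":{"fd":77,"jb":89,"kx":37,"sj":6}}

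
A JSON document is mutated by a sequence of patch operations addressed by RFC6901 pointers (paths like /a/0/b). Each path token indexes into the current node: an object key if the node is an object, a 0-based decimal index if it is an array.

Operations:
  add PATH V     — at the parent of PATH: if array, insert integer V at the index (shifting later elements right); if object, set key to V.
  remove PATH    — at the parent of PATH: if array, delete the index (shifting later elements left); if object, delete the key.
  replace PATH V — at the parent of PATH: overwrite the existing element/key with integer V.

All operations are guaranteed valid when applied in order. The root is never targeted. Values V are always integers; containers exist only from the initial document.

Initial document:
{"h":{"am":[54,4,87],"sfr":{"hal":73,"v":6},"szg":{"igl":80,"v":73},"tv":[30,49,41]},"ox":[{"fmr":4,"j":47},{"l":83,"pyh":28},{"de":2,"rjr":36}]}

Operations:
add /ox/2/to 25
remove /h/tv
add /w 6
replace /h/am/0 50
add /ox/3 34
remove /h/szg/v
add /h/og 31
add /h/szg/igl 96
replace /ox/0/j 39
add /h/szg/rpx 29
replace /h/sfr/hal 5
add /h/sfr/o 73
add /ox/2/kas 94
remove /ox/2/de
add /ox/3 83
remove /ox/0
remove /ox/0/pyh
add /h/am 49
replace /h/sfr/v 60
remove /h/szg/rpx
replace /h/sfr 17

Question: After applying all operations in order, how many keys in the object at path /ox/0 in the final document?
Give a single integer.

After op 1 (add /ox/2/to 25): {"h":{"am":[54,4,87],"sfr":{"hal":73,"v":6},"szg":{"igl":80,"v":73},"tv":[30,49,41]},"ox":[{"fmr":4,"j":47},{"l":83,"pyh":28},{"de":2,"rjr":36,"to":25}]}
After op 2 (remove /h/tv): {"h":{"am":[54,4,87],"sfr":{"hal":73,"v":6},"szg":{"igl":80,"v":73}},"ox":[{"fmr":4,"j":47},{"l":83,"pyh":28},{"de":2,"rjr":36,"to":25}]}
After op 3 (add /w 6): {"h":{"am":[54,4,87],"sfr":{"hal":73,"v":6},"szg":{"igl":80,"v":73}},"ox":[{"fmr":4,"j":47},{"l":83,"pyh":28},{"de":2,"rjr":36,"to":25}],"w":6}
After op 4 (replace /h/am/0 50): {"h":{"am":[50,4,87],"sfr":{"hal":73,"v":6},"szg":{"igl":80,"v":73}},"ox":[{"fmr":4,"j":47},{"l":83,"pyh":28},{"de":2,"rjr":36,"to":25}],"w":6}
After op 5 (add /ox/3 34): {"h":{"am":[50,4,87],"sfr":{"hal":73,"v":6},"szg":{"igl":80,"v":73}},"ox":[{"fmr":4,"j":47},{"l":83,"pyh":28},{"de":2,"rjr":36,"to":25},34],"w":6}
After op 6 (remove /h/szg/v): {"h":{"am":[50,4,87],"sfr":{"hal":73,"v":6},"szg":{"igl":80}},"ox":[{"fmr":4,"j":47},{"l":83,"pyh":28},{"de":2,"rjr":36,"to":25},34],"w":6}
After op 7 (add /h/og 31): {"h":{"am":[50,4,87],"og":31,"sfr":{"hal":73,"v":6},"szg":{"igl":80}},"ox":[{"fmr":4,"j":47},{"l":83,"pyh":28},{"de":2,"rjr":36,"to":25},34],"w":6}
After op 8 (add /h/szg/igl 96): {"h":{"am":[50,4,87],"og":31,"sfr":{"hal":73,"v":6},"szg":{"igl":96}},"ox":[{"fmr":4,"j":47},{"l":83,"pyh":28},{"de":2,"rjr":36,"to":25},34],"w":6}
After op 9 (replace /ox/0/j 39): {"h":{"am":[50,4,87],"og":31,"sfr":{"hal":73,"v":6},"szg":{"igl":96}},"ox":[{"fmr":4,"j":39},{"l":83,"pyh":28},{"de":2,"rjr":36,"to":25},34],"w":6}
After op 10 (add /h/szg/rpx 29): {"h":{"am":[50,4,87],"og":31,"sfr":{"hal":73,"v":6},"szg":{"igl":96,"rpx":29}},"ox":[{"fmr":4,"j":39},{"l":83,"pyh":28},{"de":2,"rjr":36,"to":25},34],"w":6}
After op 11 (replace /h/sfr/hal 5): {"h":{"am":[50,4,87],"og":31,"sfr":{"hal":5,"v":6},"szg":{"igl":96,"rpx":29}},"ox":[{"fmr":4,"j":39},{"l":83,"pyh":28},{"de":2,"rjr":36,"to":25},34],"w":6}
After op 12 (add /h/sfr/o 73): {"h":{"am":[50,4,87],"og":31,"sfr":{"hal":5,"o":73,"v":6},"szg":{"igl":96,"rpx":29}},"ox":[{"fmr":4,"j":39},{"l":83,"pyh":28},{"de":2,"rjr":36,"to":25},34],"w":6}
After op 13 (add /ox/2/kas 94): {"h":{"am":[50,4,87],"og":31,"sfr":{"hal":5,"o":73,"v":6},"szg":{"igl":96,"rpx":29}},"ox":[{"fmr":4,"j":39},{"l":83,"pyh":28},{"de":2,"kas":94,"rjr":36,"to":25},34],"w":6}
After op 14 (remove /ox/2/de): {"h":{"am":[50,4,87],"og":31,"sfr":{"hal":5,"o":73,"v":6},"szg":{"igl":96,"rpx":29}},"ox":[{"fmr":4,"j":39},{"l":83,"pyh":28},{"kas":94,"rjr":36,"to":25},34],"w":6}
After op 15 (add /ox/3 83): {"h":{"am":[50,4,87],"og":31,"sfr":{"hal":5,"o":73,"v":6},"szg":{"igl":96,"rpx":29}},"ox":[{"fmr":4,"j":39},{"l":83,"pyh":28},{"kas":94,"rjr":36,"to":25},83,34],"w":6}
After op 16 (remove /ox/0): {"h":{"am":[50,4,87],"og":31,"sfr":{"hal":5,"o":73,"v":6},"szg":{"igl":96,"rpx":29}},"ox":[{"l":83,"pyh":28},{"kas":94,"rjr":36,"to":25},83,34],"w":6}
After op 17 (remove /ox/0/pyh): {"h":{"am":[50,4,87],"og":31,"sfr":{"hal":5,"o":73,"v":6},"szg":{"igl":96,"rpx":29}},"ox":[{"l":83},{"kas":94,"rjr":36,"to":25},83,34],"w":6}
After op 18 (add /h/am 49): {"h":{"am":49,"og":31,"sfr":{"hal":5,"o":73,"v":6},"szg":{"igl":96,"rpx":29}},"ox":[{"l":83},{"kas":94,"rjr":36,"to":25},83,34],"w":6}
After op 19 (replace /h/sfr/v 60): {"h":{"am":49,"og":31,"sfr":{"hal":5,"o":73,"v":60},"szg":{"igl":96,"rpx":29}},"ox":[{"l":83},{"kas":94,"rjr":36,"to":25},83,34],"w":6}
After op 20 (remove /h/szg/rpx): {"h":{"am":49,"og":31,"sfr":{"hal":5,"o":73,"v":60},"szg":{"igl":96}},"ox":[{"l":83},{"kas":94,"rjr":36,"to":25},83,34],"w":6}
After op 21 (replace /h/sfr 17): {"h":{"am":49,"og":31,"sfr":17,"szg":{"igl":96}},"ox":[{"l":83},{"kas":94,"rjr":36,"to":25},83,34],"w":6}
Size at path /ox/0: 1

Answer: 1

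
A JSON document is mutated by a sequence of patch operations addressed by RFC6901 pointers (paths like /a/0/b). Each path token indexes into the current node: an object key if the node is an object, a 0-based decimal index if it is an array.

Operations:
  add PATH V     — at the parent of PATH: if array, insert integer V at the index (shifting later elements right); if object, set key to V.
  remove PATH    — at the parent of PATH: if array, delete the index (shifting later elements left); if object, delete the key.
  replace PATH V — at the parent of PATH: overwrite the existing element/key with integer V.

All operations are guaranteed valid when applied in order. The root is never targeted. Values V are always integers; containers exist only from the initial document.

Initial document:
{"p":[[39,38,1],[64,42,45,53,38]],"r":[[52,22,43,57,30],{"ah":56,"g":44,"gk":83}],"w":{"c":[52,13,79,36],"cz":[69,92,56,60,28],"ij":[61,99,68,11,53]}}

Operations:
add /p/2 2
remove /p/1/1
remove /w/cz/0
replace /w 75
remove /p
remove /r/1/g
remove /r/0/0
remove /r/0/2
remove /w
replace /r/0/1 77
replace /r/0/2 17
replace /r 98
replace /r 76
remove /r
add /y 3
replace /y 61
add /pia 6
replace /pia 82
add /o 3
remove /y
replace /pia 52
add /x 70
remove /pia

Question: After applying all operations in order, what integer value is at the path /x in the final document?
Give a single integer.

After op 1 (add /p/2 2): {"p":[[39,38,1],[64,42,45,53,38],2],"r":[[52,22,43,57,30],{"ah":56,"g":44,"gk":83}],"w":{"c":[52,13,79,36],"cz":[69,92,56,60,28],"ij":[61,99,68,11,53]}}
After op 2 (remove /p/1/1): {"p":[[39,38,1],[64,45,53,38],2],"r":[[52,22,43,57,30],{"ah":56,"g":44,"gk":83}],"w":{"c":[52,13,79,36],"cz":[69,92,56,60,28],"ij":[61,99,68,11,53]}}
After op 3 (remove /w/cz/0): {"p":[[39,38,1],[64,45,53,38],2],"r":[[52,22,43,57,30],{"ah":56,"g":44,"gk":83}],"w":{"c":[52,13,79,36],"cz":[92,56,60,28],"ij":[61,99,68,11,53]}}
After op 4 (replace /w 75): {"p":[[39,38,1],[64,45,53,38],2],"r":[[52,22,43,57,30],{"ah":56,"g":44,"gk":83}],"w":75}
After op 5 (remove /p): {"r":[[52,22,43,57,30],{"ah":56,"g":44,"gk":83}],"w":75}
After op 6 (remove /r/1/g): {"r":[[52,22,43,57,30],{"ah":56,"gk":83}],"w":75}
After op 7 (remove /r/0/0): {"r":[[22,43,57,30],{"ah":56,"gk":83}],"w":75}
After op 8 (remove /r/0/2): {"r":[[22,43,30],{"ah":56,"gk":83}],"w":75}
After op 9 (remove /w): {"r":[[22,43,30],{"ah":56,"gk":83}]}
After op 10 (replace /r/0/1 77): {"r":[[22,77,30],{"ah":56,"gk":83}]}
After op 11 (replace /r/0/2 17): {"r":[[22,77,17],{"ah":56,"gk":83}]}
After op 12 (replace /r 98): {"r":98}
After op 13 (replace /r 76): {"r":76}
After op 14 (remove /r): {}
After op 15 (add /y 3): {"y":3}
After op 16 (replace /y 61): {"y":61}
After op 17 (add /pia 6): {"pia":6,"y":61}
After op 18 (replace /pia 82): {"pia":82,"y":61}
After op 19 (add /o 3): {"o":3,"pia":82,"y":61}
After op 20 (remove /y): {"o":3,"pia":82}
After op 21 (replace /pia 52): {"o":3,"pia":52}
After op 22 (add /x 70): {"o":3,"pia":52,"x":70}
After op 23 (remove /pia): {"o":3,"x":70}
Value at /x: 70

Answer: 70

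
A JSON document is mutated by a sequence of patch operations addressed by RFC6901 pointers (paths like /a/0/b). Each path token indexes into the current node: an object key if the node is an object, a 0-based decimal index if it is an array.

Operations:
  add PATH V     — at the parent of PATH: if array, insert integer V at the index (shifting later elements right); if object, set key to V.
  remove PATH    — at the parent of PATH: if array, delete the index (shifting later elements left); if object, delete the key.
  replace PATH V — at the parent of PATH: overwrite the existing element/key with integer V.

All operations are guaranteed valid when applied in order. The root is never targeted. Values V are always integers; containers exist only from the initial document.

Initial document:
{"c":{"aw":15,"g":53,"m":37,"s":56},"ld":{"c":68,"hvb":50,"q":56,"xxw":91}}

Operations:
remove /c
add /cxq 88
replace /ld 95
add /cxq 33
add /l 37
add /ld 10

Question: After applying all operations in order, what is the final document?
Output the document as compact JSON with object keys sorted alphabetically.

After op 1 (remove /c): {"ld":{"c":68,"hvb":50,"q":56,"xxw":91}}
After op 2 (add /cxq 88): {"cxq":88,"ld":{"c":68,"hvb":50,"q":56,"xxw":91}}
After op 3 (replace /ld 95): {"cxq":88,"ld":95}
After op 4 (add /cxq 33): {"cxq":33,"ld":95}
After op 5 (add /l 37): {"cxq":33,"l":37,"ld":95}
After op 6 (add /ld 10): {"cxq":33,"l":37,"ld":10}

Answer: {"cxq":33,"l":37,"ld":10}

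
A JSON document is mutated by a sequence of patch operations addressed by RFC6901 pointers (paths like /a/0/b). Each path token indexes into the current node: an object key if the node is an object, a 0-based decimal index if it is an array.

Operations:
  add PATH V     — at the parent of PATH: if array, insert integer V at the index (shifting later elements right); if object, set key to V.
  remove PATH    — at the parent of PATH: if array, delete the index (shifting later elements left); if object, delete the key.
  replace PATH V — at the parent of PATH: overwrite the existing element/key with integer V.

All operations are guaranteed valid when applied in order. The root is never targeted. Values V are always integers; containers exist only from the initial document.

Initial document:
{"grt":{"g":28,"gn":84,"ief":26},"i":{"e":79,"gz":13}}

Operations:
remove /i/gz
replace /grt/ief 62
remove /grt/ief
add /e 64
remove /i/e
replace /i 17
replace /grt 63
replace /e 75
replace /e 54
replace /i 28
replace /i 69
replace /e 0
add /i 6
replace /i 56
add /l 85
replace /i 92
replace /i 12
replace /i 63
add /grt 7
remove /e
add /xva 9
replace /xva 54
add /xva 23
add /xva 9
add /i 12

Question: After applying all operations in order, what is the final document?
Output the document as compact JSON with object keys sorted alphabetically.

After op 1 (remove /i/gz): {"grt":{"g":28,"gn":84,"ief":26},"i":{"e":79}}
After op 2 (replace /grt/ief 62): {"grt":{"g":28,"gn":84,"ief":62},"i":{"e":79}}
After op 3 (remove /grt/ief): {"grt":{"g":28,"gn":84},"i":{"e":79}}
After op 4 (add /e 64): {"e":64,"grt":{"g":28,"gn":84},"i":{"e":79}}
After op 5 (remove /i/e): {"e":64,"grt":{"g":28,"gn":84},"i":{}}
After op 6 (replace /i 17): {"e":64,"grt":{"g":28,"gn":84},"i":17}
After op 7 (replace /grt 63): {"e":64,"grt":63,"i":17}
After op 8 (replace /e 75): {"e":75,"grt":63,"i":17}
After op 9 (replace /e 54): {"e":54,"grt":63,"i":17}
After op 10 (replace /i 28): {"e":54,"grt":63,"i":28}
After op 11 (replace /i 69): {"e":54,"grt":63,"i":69}
After op 12 (replace /e 0): {"e":0,"grt":63,"i":69}
After op 13 (add /i 6): {"e":0,"grt":63,"i":6}
After op 14 (replace /i 56): {"e":0,"grt":63,"i":56}
After op 15 (add /l 85): {"e":0,"grt":63,"i":56,"l":85}
After op 16 (replace /i 92): {"e":0,"grt":63,"i":92,"l":85}
After op 17 (replace /i 12): {"e":0,"grt":63,"i":12,"l":85}
After op 18 (replace /i 63): {"e":0,"grt":63,"i":63,"l":85}
After op 19 (add /grt 7): {"e":0,"grt":7,"i":63,"l":85}
After op 20 (remove /e): {"grt":7,"i":63,"l":85}
After op 21 (add /xva 9): {"grt":7,"i":63,"l":85,"xva":9}
After op 22 (replace /xva 54): {"grt":7,"i":63,"l":85,"xva":54}
After op 23 (add /xva 23): {"grt":7,"i":63,"l":85,"xva":23}
After op 24 (add /xva 9): {"grt":7,"i":63,"l":85,"xva":9}
After op 25 (add /i 12): {"grt":7,"i":12,"l":85,"xva":9}

Answer: {"grt":7,"i":12,"l":85,"xva":9}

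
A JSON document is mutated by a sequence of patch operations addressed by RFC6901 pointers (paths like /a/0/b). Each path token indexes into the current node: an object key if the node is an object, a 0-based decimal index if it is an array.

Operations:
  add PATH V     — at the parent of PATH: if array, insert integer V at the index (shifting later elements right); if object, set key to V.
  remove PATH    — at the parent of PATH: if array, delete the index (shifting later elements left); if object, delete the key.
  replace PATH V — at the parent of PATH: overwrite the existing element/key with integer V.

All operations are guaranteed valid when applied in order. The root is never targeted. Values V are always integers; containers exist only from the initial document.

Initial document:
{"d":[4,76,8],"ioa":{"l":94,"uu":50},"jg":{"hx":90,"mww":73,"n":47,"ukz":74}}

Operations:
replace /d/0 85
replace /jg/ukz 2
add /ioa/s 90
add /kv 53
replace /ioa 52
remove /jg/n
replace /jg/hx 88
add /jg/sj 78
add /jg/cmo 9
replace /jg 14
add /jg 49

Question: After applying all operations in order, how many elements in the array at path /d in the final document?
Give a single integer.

Answer: 3

Derivation:
After op 1 (replace /d/0 85): {"d":[85,76,8],"ioa":{"l":94,"uu":50},"jg":{"hx":90,"mww":73,"n":47,"ukz":74}}
After op 2 (replace /jg/ukz 2): {"d":[85,76,8],"ioa":{"l":94,"uu":50},"jg":{"hx":90,"mww":73,"n":47,"ukz":2}}
After op 3 (add /ioa/s 90): {"d":[85,76,8],"ioa":{"l":94,"s":90,"uu":50},"jg":{"hx":90,"mww":73,"n":47,"ukz":2}}
After op 4 (add /kv 53): {"d":[85,76,8],"ioa":{"l":94,"s":90,"uu":50},"jg":{"hx":90,"mww":73,"n":47,"ukz":2},"kv":53}
After op 5 (replace /ioa 52): {"d":[85,76,8],"ioa":52,"jg":{"hx":90,"mww":73,"n":47,"ukz":2},"kv":53}
After op 6 (remove /jg/n): {"d":[85,76,8],"ioa":52,"jg":{"hx":90,"mww":73,"ukz":2},"kv":53}
After op 7 (replace /jg/hx 88): {"d":[85,76,8],"ioa":52,"jg":{"hx":88,"mww":73,"ukz":2},"kv":53}
After op 8 (add /jg/sj 78): {"d":[85,76,8],"ioa":52,"jg":{"hx":88,"mww":73,"sj":78,"ukz":2},"kv":53}
After op 9 (add /jg/cmo 9): {"d":[85,76,8],"ioa":52,"jg":{"cmo":9,"hx":88,"mww":73,"sj":78,"ukz":2},"kv":53}
After op 10 (replace /jg 14): {"d":[85,76,8],"ioa":52,"jg":14,"kv":53}
After op 11 (add /jg 49): {"d":[85,76,8],"ioa":52,"jg":49,"kv":53}
Size at path /d: 3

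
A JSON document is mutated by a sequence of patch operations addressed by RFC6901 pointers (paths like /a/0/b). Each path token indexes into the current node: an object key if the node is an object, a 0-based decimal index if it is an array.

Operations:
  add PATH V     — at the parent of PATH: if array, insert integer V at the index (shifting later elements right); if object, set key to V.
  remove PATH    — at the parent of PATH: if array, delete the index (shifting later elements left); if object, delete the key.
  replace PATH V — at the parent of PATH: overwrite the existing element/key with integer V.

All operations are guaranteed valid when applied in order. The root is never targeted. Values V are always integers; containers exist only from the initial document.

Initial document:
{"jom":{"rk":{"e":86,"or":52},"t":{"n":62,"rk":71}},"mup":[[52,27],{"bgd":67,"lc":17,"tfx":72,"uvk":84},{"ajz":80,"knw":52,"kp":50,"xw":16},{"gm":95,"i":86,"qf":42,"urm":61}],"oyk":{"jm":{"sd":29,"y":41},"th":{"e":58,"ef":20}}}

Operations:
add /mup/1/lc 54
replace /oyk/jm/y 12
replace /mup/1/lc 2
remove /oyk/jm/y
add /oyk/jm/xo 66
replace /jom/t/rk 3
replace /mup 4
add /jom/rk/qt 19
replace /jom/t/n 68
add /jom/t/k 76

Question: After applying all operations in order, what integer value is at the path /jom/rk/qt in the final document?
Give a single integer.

Answer: 19

Derivation:
After op 1 (add /mup/1/lc 54): {"jom":{"rk":{"e":86,"or":52},"t":{"n":62,"rk":71}},"mup":[[52,27],{"bgd":67,"lc":54,"tfx":72,"uvk":84},{"ajz":80,"knw":52,"kp":50,"xw":16},{"gm":95,"i":86,"qf":42,"urm":61}],"oyk":{"jm":{"sd":29,"y":41},"th":{"e":58,"ef":20}}}
After op 2 (replace /oyk/jm/y 12): {"jom":{"rk":{"e":86,"or":52},"t":{"n":62,"rk":71}},"mup":[[52,27],{"bgd":67,"lc":54,"tfx":72,"uvk":84},{"ajz":80,"knw":52,"kp":50,"xw":16},{"gm":95,"i":86,"qf":42,"urm":61}],"oyk":{"jm":{"sd":29,"y":12},"th":{"e":58,"ef":20}}}
After op 3 (replace /mup/1/lc 2): {"jom":{"rk":{"e":86,"or":52},"t":{"n":62,"rk":71}},"mup":[[52,27],{"bgd":67,"lc":2,"tfx":72,"uvk":84},{"ajz":80,"knw":52,"kp":50,"xw":16},{"gm":95,"i":86,"qf":42,"urm":61}],"oyk":{"jm":{"sd":29,"y":12},"th":{"e":58,"ef":20}}}
After op 4 (remove /oyk/jm/y): {"jom":{"rk":{"e":86,"or":52},"t":{"n":62,"rk":71}},"mup":[[52,27],{"bgd":67,"lc":2,"tfx":72,"uvk":84},{"ajz":80,"knw":52,"kp":50,"xw":16},{"gm":95,"i":86,"qf":42,"urm":61}],"oyk":{"jm":{"sd":29},"th":{"e":58,"ef":20}}}
After op 5 (add /oyk/jm/xo 66): {"jom":{"rk":{"e":86,"or":52},"t":{"n":62,"rk":71}},"mup":[[52,27],{"bgd":67,"lc":2,"tfx":72,"uvk":84},{"ajz":80,"knw":52,"kp":50,"xw":16},{"gm":95,"i":86,"qf":42,"urm":61}],"oyk":{"jm":{"sd":29,"xo":66},"th":{"e":58,"ef":20}}}
After op 6 (replace /jom/t/rk 3): {"jom":{"rk":{"e":86,"or":52},"t":{"n":62,"rk":3}},"mup":[[52,27],{"bgd":67,"lc":2,"tfx":72,"uvk":84},{"ajz":80,"knw":52,"kp":50,"xw":16},{"gm":95,"i":86,"qf":42,"urm":61}],"oyk":{"jm":{"sd":29,"xo":66},"th":{"e":58,"ef":20}}}
After op 7 (replace /mup 4): {"jom":{"rk":{"e":86,"or":52},"t":{"n":62,"rk":3}},"mup":4,"oyk":{"jm":{"sd":29,"xo":66},"th":{"e":58,"ef":20}}}
After op 8 (add /jom/rk/qt 19): {"jom":{"rk":{"e":86,"or":52,"qt":19},"t":{"n":62,"rk":3}},"mup":4,"oyk":{"jm":{"sd":29,"xo":66},"th":{"e":58,"ef":20}}}
After op 9 (replace /jom/t/n 68): {"jom":{"rk":{"e":86,"or":52,"qt":19},"t":{"n":68,"rk":3}},"mup":4,"oyk":{"jm":{"sd":29,"xo":66},"th":{"e":58,"ef":20}}}
After op 10 (add /jom/t/k 76): {"jom":{"rk":{"e":86,"or":52,"qt":19},"t":{"k":76,"n":68,"rk":3}},"mup":4,"oyk":{"jm":{"sd":29,"xo":66},"th":{"e":58,"ef":20}}}
Value at /jom/rk/qt: 19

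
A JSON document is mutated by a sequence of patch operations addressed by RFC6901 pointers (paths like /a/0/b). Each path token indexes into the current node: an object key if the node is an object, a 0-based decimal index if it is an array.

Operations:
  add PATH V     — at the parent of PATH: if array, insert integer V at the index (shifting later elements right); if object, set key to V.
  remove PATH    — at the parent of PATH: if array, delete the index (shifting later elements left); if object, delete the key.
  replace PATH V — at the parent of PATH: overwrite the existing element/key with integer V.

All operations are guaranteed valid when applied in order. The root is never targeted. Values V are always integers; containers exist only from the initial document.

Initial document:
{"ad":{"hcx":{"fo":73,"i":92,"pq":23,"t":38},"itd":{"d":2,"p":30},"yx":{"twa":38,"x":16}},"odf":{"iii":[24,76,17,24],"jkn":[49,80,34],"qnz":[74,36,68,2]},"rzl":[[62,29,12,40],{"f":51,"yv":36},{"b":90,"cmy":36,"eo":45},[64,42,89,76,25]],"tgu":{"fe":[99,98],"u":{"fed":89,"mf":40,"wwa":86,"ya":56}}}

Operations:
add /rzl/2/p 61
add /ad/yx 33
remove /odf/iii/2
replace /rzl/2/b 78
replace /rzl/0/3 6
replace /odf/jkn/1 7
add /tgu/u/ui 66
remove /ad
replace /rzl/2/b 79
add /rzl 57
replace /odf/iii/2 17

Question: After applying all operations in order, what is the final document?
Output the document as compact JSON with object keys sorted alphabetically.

Answer: {"odf":{"iii":[24,76,17],"jkn":[49,7,34],"qnz":[74,36,68,2]},"rzl":57,"tgu":{"fe":[99,98],"u":{"fed":89,"mf":40,"ui":66,"wwa":86,"ya":56}}}

Derivation:
After op 1 (add /rzl/2/p 61): {"ad":{"hcx":{"fo":73,"i":92,"pq":23,"t":38},"itd":{"d":2,"p":30},"yx":{"twa":38,"x":16}},"odf":{"iii":[24,76,17,24],"jkn":[49,80,34],"qnz":[74,36,68,2]},"rzl":[[62,29,12,40],{"f":51,"yv":36},{"b":90,"cmy":36,"eo":45,"p":61},[64,42,89,76,25]],"tgu":{"fe":[99,98],"u":{"fed":89,"mf":40,"wwa":86,"ya":56}}}
After op 2 (add /ad/yx 33): {"ad":{"hcx":{"fo":73,"i":92,"pq":23,"t":38},"itd":{"d":2,"p":30},"yx":33},"odf":{"iii":[24,76,17,24],"jkn":[49,80,34],"qnz":[74,36,68,2]},"rzl":[[62,29,12,40],{"f":51,"yv":36},{"b":90,"cmy":36,"eo":45,"p":61},[64,42,89,76,25]],"tgu":{"fe":[99,98],"u":{"fed":89,"mf":40,"wwa":86,"ya":56}}}
After op 3 (remove /odf/iii/2): {"ad":{"hcx":{"fo":73,"i":92,"pq":23,"t":38},"itd":{"d":2,"p":30},"yx":33},"odf":{"iii":[24,76,24],"jkn":[49,80,34],"qnz":[74,36,68,2]},"rzl":[[62,29,12,40],{"f":51,"yv":36},{"b":90,"cmy":36,"eo":45,"p":61},[64,42,89,76,25]],"tgu":{"fe":[99,98],"u":{"fed":89,"mf":40,"wwa":86,"ya":56}}}
After op 4 (replace /rzl/2/b 78): {"ad":{"hcx":{"fo":73,"i":92,"pq":23,"t":38},"itd":{"d":2,"p":30},"yx":33},"odf":{"iii":[24,76,24],"jkn":[49,80,34],"qnz":[74,36,68,2]},"rzl":[[62,29,12,40],{"f":51,"yv":36},{"b":78,"cmy":36,"eo":45,"p":61},[64,42,89,76,25]],"tgu":{"fe":[99,98],"u":{"fed":89,"mf":40,"wwa":86,"ya":56}}}
After op 5 (replace /rzl/0/3 6): {"ad":{"hcx":{"fo":73,"i":92,"pq":23,"t":38},"itd":{"d":2,"p":30},"yx":33},"odf":{"iii":[24,76,24],"jkn":[49,80,34],"qnz":[74,36,68,2]},"rzl":[[62,29,12,6],{"f":51,"yv":36},{"b":78,"cmy":36,"eo":45,"p":61},[64,42,89,76,25]],"tgu":{"fe":[99,98],"u":{"fed":89,"mf":40,"wwa":86,"ya":56}}}
After op 6 (replace /odf/jkn/1 7): {"ad":{"hcx":{"fo":73,"i":92,"pq":23,"t":38},"itd":{"d":2,"p":30},"yx":33},"odf":{"iii":[24,76,24],"jkn":[49,7,34],"qnz":[74,36,68,2]},"rzl":[[62,29,12,6],{"f":51,"yv":36},{"b":78,"cmy":36,"eo":45,"p":61},[64,42,89,76,25]],"tgu":{"fe":[99,98],"u":{"fed":89,"mf":40,"wwa":86,"ya":56}}}
After op 7 (add /tgu/u/ui 66): {"ad":{"hcx":{"fo":73,"i":92,"pq":23,"t":38},"itd":{"d":2,"p":30},"yx":33},"odf":{"iii":[24,76,24],"jkn":[49,7,34],"qnz":[74,36,68,2]},"rzl":[[62,29,12,6],{"f":51,"yv":36},{"b":78,"cmy":36,"eo":45,"p":61},[64,42,89,76,25]],"tgu":{"fe":[99,98],"u":{"fed":89,"mf":40,"ui":66,"wwa":86,"ya":56}}}
After op 8 (remove /ad): {"odf":{"iii":[24,76,24],"jkn":[49,7,34],"qnz":[74,36,68,2]},"rzl":[[62,29,12,6],{"f":51,"yv":36},{"b":78,"cmy":36,"eo":45,"p":61},[64,42,89,76,25]],"tgu":{"fe":[99,98],"u":{"fed":89,"mf":40,"ui":66,"wwa":86,"ya":56}}}
After op 9 (replace /rzl/2/b 79): {"odf":{"iii":[24,76,24],"jkn":[49,7,34],"qnz":[74,36,68,2]},"rzl":[[62,29,12,6],{"f":51,"yv":36},{"b":79,"cmy":36,"eo":45,"p":61},[64,42,89,76,25]],"tgu":{"fe":[99,98],"u":{"fed":89,"mf":40,"ui":66,"wwa":86,"ya":56}}}
After op 10 (add /rzl 57): {"odf":{"iii":[24,76,24],"jkn":[49,7,34],"qnz":[74,36,68,2]},"rzl":57,"tgu":{"fe":[99,98],"u":{"fed":89,"mf":40,"ui":66,"wwa":86,"ya":56}}}
After op 11 (replace /odf/iii/2 17): {"odf":{"iii":[24,76,17],"jkn":[49,7,34],"qnz":[74,36,68,2]},"rzl":57,"tgu":{"fe":[99,98],"u":{"fed":89,"mf":40,"ui":66,"wwa":86,"ya":56}}}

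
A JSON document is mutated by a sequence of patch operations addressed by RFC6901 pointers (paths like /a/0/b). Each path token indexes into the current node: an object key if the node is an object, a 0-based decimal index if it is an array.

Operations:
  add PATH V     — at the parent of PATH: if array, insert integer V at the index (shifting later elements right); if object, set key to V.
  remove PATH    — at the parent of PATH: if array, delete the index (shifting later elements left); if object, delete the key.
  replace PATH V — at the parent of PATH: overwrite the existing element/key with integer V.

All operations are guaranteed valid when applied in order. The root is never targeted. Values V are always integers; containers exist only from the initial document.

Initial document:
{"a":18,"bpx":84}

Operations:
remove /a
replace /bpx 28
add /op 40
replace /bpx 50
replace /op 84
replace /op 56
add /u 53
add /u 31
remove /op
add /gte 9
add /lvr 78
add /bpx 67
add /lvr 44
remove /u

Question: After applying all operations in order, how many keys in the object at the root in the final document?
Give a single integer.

Answer: 3

Derivation:
After op 1 (remove /a): {"bpx":84}
After op 2 (replace /bpx 28): {"bpx":28}
After op 3 (add /op 40): {"bpx":28,"op":40}
After op 4 (replace /bpx 50): {"bpx":50,"op":40}
After op 5 (replace /op 84): {"bpx":50,"op":84}
After op 6 (replace /op 56): {"bpx":50,"op":56}
After op 7 (add /u 53): {"bpx":50,"op":56,"u":53}
After op 8 (add /u 31): {"bpx":50,"op":56,"u":31}
After op 9 (remove /op): {"bpx":50,"u":31}
After op 10 (add /gte 9): {"bpx":50,"gte":9,"u":31}
After op 11 (add /lvr 78): {"bpx":50,"gte":9,"lvr":78,"u":31}
After op 12 (add /bpx 67): {"bpx":67,"gte":9,"lvr":78,"u":31}
After op 13 (add /lvr 44): {"bpx":67,"gte":9,"lvr":44,"u":31}
After op 14 (remove /u): {"bpx":67,"gte":9,"lvr":44}
Size at the root: 3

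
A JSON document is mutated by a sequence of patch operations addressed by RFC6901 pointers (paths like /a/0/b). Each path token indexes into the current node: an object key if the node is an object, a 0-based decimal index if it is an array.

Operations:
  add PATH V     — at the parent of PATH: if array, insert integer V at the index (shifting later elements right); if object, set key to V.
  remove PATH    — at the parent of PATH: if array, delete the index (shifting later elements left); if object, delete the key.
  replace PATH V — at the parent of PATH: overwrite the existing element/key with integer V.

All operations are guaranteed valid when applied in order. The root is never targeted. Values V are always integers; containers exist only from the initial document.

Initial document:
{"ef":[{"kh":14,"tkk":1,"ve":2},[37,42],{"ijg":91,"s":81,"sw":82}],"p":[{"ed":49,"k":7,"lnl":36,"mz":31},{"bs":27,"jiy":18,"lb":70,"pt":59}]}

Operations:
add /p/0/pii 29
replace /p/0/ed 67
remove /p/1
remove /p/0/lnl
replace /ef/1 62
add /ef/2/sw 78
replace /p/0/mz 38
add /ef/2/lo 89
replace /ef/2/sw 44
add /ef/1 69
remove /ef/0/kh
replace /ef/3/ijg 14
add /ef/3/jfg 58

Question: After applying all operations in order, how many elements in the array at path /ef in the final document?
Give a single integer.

Answer: 4

Derivation:
After op 1 (add /p/0/pii 29): {"ef":[{"kh":14,"tkk":1,"ve":2},[37,42],{"ijg":91,"s":81,"sw":82}],"p":[{"ed":49,"k":7,"lnl":36,"mz":31,"pii":29},{"bs":27,"jiy":18,"lb":70,"pt":59}]}
After op 2 (replace /p/0/ed 67): {"ef":[{"kh":14,"tkk":1,"ve":2},[37,42],{"ijg":91,"s":81,"sw":82}],"p":[{"ed":67,"k":7,"lnl":36,"mz":31,"pii":29},{"bs":27,"jiy":18,"lb":70,"pt":59}]}
After op 3 (remove /p/1): {"ef":[{"kh":14,"tkk":1,"ve":2},[37,42],{"ijg":91,"s":81,"sw":82}],"p":[{"ed":67,"k":7,"lnl":36,"mz":31,"pii":29}]}
After op 4 (remove /p/0/lnl): {"ef":[{"kh":14,"tkk":1,"ve":2},[37,42],{"ijg":91,"s":81,"sw":82}],"p":[{"ed":67,"k":7,"mz":31,"pii":29}]}
After op 5 (replace /ef/1 62): {"ef":[{"kh":14,"tkk":1,"ve":2},62,{"ijg":91,"s":81,"sw":82}],"p":[{"ed":67,"k":7,"mz":31,"pii":29}]}
After op 6 (add /ef/2/sw 78): {"ef":[{"kh":14,"tkk":1,"ve":2},62,{"ijg":91,"s":81,"sw":78}],"p":[{"ed":67,"k":7,"mz":31,"pii":29}]}
After op 7 (replace /p/0/mz 38): {"ef":[{"kh":14,"tkk":1,"ve":2},62,{"ijg":91,"s":81,"sw":78}],"p":[{"ed":67,"k":7,"mz":38,"pii":29}]}
After op 8 (add /ef/2/lo 89): {"ef":[{"kh":14,"tkk":1,"ve":2},62,{"ijg":91,"lo":89,"s":81,"sw":78}],"p":[{"ed":67,"k":7,"mz":38,"pii":29}]}
After op 9 (replace /ef/2/sw 44): {"ef":[{"kh":14,"tkk":1,"ve":2},62,{"ijg":91,"lo":89,"s":81,"sw":44}],"p":[{"ed":67,"k":7,"mz":38,"pii":29}]}
After op 10 (add /ef/1 69): {"ef":[{"kh":14,"tkk":1,"ve":2},69,62,{"ijg":91,"lo":89,"s":81,"sw":44}],"p":[{"ed":67,"k":7,"mz":38,"pii":29}]}
After op 11 (remove /ef/0/kh): {"ef":[{"tkk":1,"ve":2},69,62,{"ijg":91,"lo":89,"s":81,"sw":44}],"p":[{"ed":67,"k":7,"mz":38,"pii":29}]}
After op 12 (replace /ef/3/ijg 14): {"ef":[{"tkk":1,"ve":2},69,62,{"ijg":14,"lo":89,"s":81,"sw":44}],"p":[{"ed":67,"k":7,"mz":38,"pii":29}]}
After op 13 (add /ef/3/jfg 58): {"ef":[{"tkk":1,"ve":2},69,62,{"ijg":14,"jfg":58,"lo":89,"s":81,"sw":44}],"p":[{"ed":67,"k":7,"mz":38,"pii":29}]}
Size at path /ef: 4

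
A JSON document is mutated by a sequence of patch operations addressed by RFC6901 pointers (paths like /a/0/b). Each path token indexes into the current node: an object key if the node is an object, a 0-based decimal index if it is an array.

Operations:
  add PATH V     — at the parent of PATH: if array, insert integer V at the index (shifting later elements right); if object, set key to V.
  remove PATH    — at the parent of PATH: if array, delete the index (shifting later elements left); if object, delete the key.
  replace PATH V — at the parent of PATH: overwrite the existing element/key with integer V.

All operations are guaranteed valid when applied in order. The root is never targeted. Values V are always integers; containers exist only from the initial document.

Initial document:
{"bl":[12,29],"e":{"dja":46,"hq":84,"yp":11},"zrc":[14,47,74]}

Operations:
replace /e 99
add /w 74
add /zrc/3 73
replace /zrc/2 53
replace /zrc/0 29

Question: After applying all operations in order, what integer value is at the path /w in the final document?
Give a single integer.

After op 1 (replace /e 99): {"bl":[12,29],"e":99,"zrc":[14,47,74]}
After op 2 (add /w 74): {"bl":[12,29],"e":99,"w":74,"zrc":[14,47,74]}
After op 3 (add /zrc/3 73): {"bl":[12,29],"e":99,"w":74,"zrc":[14,47,74,73]}
After op 4 (replace /zrc/2 53): {"bl":[12,29],"e":99,"w":74,"zrc":[14,47,53,73]}
After op 5 (replace /zrc/0 29): {"bl":[12,29],"e":99,"w":74,"zrc":[29,47,53,73]}
Value at /w: 74

Answer: 74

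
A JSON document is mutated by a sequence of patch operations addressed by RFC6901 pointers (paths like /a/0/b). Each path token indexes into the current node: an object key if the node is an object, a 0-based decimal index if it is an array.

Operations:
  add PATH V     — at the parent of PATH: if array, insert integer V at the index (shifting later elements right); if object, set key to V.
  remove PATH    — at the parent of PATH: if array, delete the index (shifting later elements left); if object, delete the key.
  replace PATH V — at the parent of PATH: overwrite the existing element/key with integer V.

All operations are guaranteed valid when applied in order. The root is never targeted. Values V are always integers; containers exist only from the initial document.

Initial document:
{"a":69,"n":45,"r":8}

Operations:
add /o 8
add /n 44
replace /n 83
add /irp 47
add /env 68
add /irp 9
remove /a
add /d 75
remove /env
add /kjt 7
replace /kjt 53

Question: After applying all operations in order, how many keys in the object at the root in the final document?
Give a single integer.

Answer: 6

Derivation:
After op 1 (add /o 8): {"a":69,"n":45,"o":8,"r":8}
After op 2 (add /n 44): {"a":69,"n":44,"o":8,"r":8}
After op 3 (replace /n 83): {"a":69,"n":83,"o":8,"r":8}
After op 4 (add /irp 47): {"a":69,"irp":47,"n":83,"o":8,"r":8}
After op 5 (add /env 68): {"a":69,"env":68,"irp":47,"n":83,"o":8,"r":8}
After op 6 (add /irp 9): {"a":69,"env":68,"irp":9,"n":83,"o":8,"r":8}
After op 7 (remove /a): {"env":68,"irp":9,"n":83,"o":8,"r":8}
After op 8 (add /d 75): {"d":75,"env":68,"irp":9,"n":83,"o":8,"r":8}
After op 9 (remove /env): {"d":75,"irp":9,"n":83,"o":8,"r":8}
After op 10 (add /kjt 7): {"d":75,"irp":9,"kjt":7,"n":83,"o":8,"r":8}
After op 11 (replace /kjt 53): {"d":75,"irp":9,"kjt":53,"n":83,"o":8,"r":8}
Size at the root: 6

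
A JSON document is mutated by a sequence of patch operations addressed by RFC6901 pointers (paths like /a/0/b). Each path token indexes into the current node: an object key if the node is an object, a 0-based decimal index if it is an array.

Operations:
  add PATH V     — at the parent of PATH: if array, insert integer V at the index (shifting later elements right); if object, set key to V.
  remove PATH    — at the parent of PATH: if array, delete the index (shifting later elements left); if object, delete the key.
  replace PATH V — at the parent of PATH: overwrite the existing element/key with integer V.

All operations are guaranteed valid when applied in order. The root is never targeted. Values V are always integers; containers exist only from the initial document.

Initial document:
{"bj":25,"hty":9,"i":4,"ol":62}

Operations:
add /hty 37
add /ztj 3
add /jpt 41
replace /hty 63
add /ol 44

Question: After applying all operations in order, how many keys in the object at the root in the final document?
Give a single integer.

After op 1 (add /hty 37): {"bj":25,"hty":37,"i":4,"ol":62}
After op 2 (add /ztj 3): {"bj":25,"hty":37,"i":4,"ol":62,"ztj":3}
After op 3 (add /jpt 41): {"bj":25,"hty":37,"i":4,"jpt":41,"ol":62,"ztj":3}
After op 4 (replace /hty 63): {"bj":25,"hty":63,"i":4,"jpt":41,"ol":62,"ztj":3}
After op 5 (add /ol 44): {"bj":25,"hty":63,"i":4,"jpt":41,"ol":44,"ztj":3}
Size at the root: 6

Answer: 6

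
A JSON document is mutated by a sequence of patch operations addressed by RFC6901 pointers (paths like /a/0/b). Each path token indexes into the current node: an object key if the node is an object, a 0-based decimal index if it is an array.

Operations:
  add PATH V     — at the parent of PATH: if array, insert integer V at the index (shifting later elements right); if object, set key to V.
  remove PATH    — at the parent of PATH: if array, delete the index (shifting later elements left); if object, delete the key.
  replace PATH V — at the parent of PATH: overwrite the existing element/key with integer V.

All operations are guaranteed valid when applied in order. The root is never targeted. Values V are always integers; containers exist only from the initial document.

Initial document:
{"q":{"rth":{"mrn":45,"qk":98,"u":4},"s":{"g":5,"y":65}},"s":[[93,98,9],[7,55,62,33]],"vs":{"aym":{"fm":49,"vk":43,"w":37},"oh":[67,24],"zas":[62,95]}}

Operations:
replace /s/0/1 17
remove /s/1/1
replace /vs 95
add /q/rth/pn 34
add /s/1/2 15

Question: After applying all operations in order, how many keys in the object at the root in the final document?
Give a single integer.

After op 1 (replace /s/0/1 17): {"q":{"rth":{"mrn":45,"qk":98,"u":4},"s":{"g":5,"y":65}},"s":[[93,17,9],[7,55,62,33]],"vs":{"aym":{"fm":49,"vk":43,"w":37},"oh":[67,24],"zas":[62,95]}}
After op 2 (remove /s/1/1): {"q":{"rth":{"mrn":45,"qk":98,"u":4},"s":{"g":5,"y":65}},"s":[[93,17,9],[7,62,33]],"vs":{"aym":{"fm":49,"vk":43,"w":37},"oh":[67,24],"zas":[62,95]}}
After op 3 (replace /vs 95): {"q":{"rth":{"mrn":45,"qk":98,"u":4},"s":{"g":5,"y":65}},"s":[[93,17,9],[7,62,33]],"vs":95}
After op 4 (add /q/rth/pn 34): {"q":{"rth":{"mrn":45,"pn":34,"qk":98,"u":4},"s":{"g":5,"y":65}},"s":[[93,17,9],[7,62,33]],"vs":95}
After op 5 (add /s/1/2 15): {"q":{"rth":{"mrn":45,"pn":34,"qk":98,"u":4},"s":{"g":5,"y":65}},"s":[[93,17,9],[7,62,15,33]],"vs":95}
Size at the root: 3

Answer: 3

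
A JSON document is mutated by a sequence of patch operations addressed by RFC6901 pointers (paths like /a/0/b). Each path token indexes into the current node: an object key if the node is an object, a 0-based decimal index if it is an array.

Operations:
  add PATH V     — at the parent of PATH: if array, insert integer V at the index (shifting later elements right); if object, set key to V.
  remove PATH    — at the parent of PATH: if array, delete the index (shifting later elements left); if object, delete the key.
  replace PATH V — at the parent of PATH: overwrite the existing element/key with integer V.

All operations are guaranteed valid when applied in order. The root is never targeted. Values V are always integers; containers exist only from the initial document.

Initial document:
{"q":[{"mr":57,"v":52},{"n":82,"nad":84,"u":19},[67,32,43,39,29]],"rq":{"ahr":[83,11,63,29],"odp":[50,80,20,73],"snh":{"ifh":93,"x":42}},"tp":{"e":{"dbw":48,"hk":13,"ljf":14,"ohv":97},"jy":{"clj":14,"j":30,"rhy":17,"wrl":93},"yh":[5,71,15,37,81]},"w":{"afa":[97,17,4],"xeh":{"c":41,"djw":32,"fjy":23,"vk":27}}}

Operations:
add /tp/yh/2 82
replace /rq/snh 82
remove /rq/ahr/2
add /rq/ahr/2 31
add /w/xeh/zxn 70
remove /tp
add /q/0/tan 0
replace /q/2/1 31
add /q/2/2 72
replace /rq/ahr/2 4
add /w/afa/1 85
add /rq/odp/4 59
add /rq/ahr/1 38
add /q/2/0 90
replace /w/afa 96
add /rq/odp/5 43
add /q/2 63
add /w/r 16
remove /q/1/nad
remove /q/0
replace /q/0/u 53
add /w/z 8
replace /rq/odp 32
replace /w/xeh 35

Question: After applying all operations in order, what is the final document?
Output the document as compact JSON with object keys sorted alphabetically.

Answer: {"q":[{"n":82,"u":53},63,[90,67,31,72,43,39,29]],"rq":{"ahr":[83,38,11,4,29],"odp":32,"snh":82},"w":{"afa":96,"r":16,"xeh":35,"z":8}}

Derivation:
After op 1 (add /tp/yh/2 82): {"q":[{"mr":57,"v":52},{"n":82,"nad":84,"u":19},[67,32,43,39,29]],"rq":{"ahr":[83,11,63,29],"odp":[50,80,20,73],"snh":{"ifh":93,"x":42}},"tp":{"e":{"dbw":48,"hk":13,"ljf":14,"ohv":97},"jy":{"clj":14,"j":30,"rhy":17,"wrl":93},"yh":[5,71,82,15,37,81]},"w":{"afa":[97,17,4],"xeh":{"c":41,"djw":32,"fjy":23,"vk":27}}}
After op 2 (replace /rq/snh 82): {"q":[{"mr":57,"v":52},{"n":82,"nad":84,"u":19},[67,32,43,39,29]],"rq":{"ahr":[83,11,63,29],"odp":[50,80,20,73],"snh":82},"tp":{"e":{"dbw":48,"hk":13,"ljf":14,"ohv":97},"jy":{"clj":14,"j":30,"rhy":17,"wrl":93},"yh":[5,71,82,15,37,81]},"w":{"afa":[97,17,4],"xeh":{"c":41,"djw":32,"fjy":23,"vk":27}}}
After op 3 (remove /rq/ahr/2): {"q":[{"mr":57,"v":52},{"n":82,"nad":84,"u":19},[67,32,43,39,29]],"rq":{"ahr":[83,11,29],"odp":[50,80,20,73],"snh":82},"tp":{"e":{"dbw":48,"hk":13,"ljf":14,"ohv":97},"jy":{"clj":14,"j":30,"rhy":17,"wrl":93},"yh":[5,71,82,15,37,81]},"w":{"afa":[97,17,4],"xeh":{"c":41,"djw":32,"fjy":23,"vk":27}}}
After op 4 (add /rq/ahr/2 31): {"q":[{"mr":57,"v":52},{"n":82,"nad":84,"u":19},[67,32,43,39,29]],"rq":{"ahr":[83,11,31,29],"odp":[50,80,20,73],"snh":82},"tp":{"e":{"dbw":48,"hk":13,"ljf":14,"ohv":97},"jy":{"clj":14,"j":30,"rhy":17,"wrl":93},"yh":[5,71,82,15,37,81]},"w":{"afa":[97,17,4],"xeh":{"c":41,"djw":32,"fjy":23,"vk":27}}}
After op 5 (add /w/xeh/zxn 70): {"q":[{"mr":57,"v":52},{"n":82,"nad":84,"u":19},[67,32,43,39,29]],"rq":{"ahr":[83,11,31,29],"odp":[50,80,20,73],"snh":82},"tp":{"e":{"dbw":48,"hk":13,"ljf":14,"ohv":97},"jy":{"clj":14,"j":30,"rhy":17,"wrl":93},"yh":[5,71,82,15,37,81]},"w":{"afa":[97,17,4],"xeh":{"c":41,"djw":32,"fjy":23,"vk":27,"zxn":70}}}
After op 6 (remove /tp): {"q":[{"mr":57,"v":52},{"n":82,"nad":84,"u":19},[67,32,43,39,29]],"rq":{"ahr":[83,11,31,29],"odp":[50,80,20,73],"snh":82},"w":{"afa":[97,17,4],"xeh":{"c":41,"djw":32,"fjy":23,"vk":27,"zxn":70}}}
After op 7 (add /q/0/tan 0): {"q":[{"mr":57,"tan":0,"v":52},{"n":82,"nad":84,"u":19},[67,32,43,39,29]],"rq":{"ahr":[83,11,31,29],"odp":[50,80,20,73],"snh":82},"w":{"afa":[97,17,4],"xeh":{"c":41,"djw":32,"fjy":23,"vk":27,"zxn":70}}}
After op 8 (replace /q/2/1 31): {"q":[{"mr":57,"tan":0,"v":52},{"n":82,"nad":84,"u":19},[67,31,43,39,29]],"rq":{"ahr":[83,11,31,29],"odp":[50,80,20,73],"snh":82},"w":{"afa":[97,17,4],"xeh":{"c":41,"djw":32,"fjy":23,"vk":27,"zxn":70}}}
After op 9 (add /q/2/2 72): {"q":[{"mr":57,"tan":0,"v":52},{"n":82,"nad":84,"u":19},[67,31,72,43,39,29]],"rq":{"ahr":[83,11,31,29],"odp":[50,80,20,73],"snh":82},"w":{"afa":[97,17,4],"xeh":{"c":41,"djw":32,"fjy":23,"vk":27,"zxn":70}}}
After op 10 (replace /rq/ahr/2 4): {"q":[{"mr":57,"tan":0,"v":52},{"n":82,"nad":84,"u":19},[67,31,72,43,39,29]],"rq":{"ahr":[83,11,4,29],"odp":[50,80,20,73],"snh":82},"w":{"afa":[97,17,4],"xeh":{"c":41,"djw":32,"fjy":23,"vk":27,"zxn":70}}}
After op 11 (add /w/afa/1 85): {"q":[{"mr":57,"tan":0,"v":52},{"n":82,"nad":84,"u":19},[67,31,72,43,39,29]],"rq":{"ahr":[83,11,4,29],"odp":[50,80,20,73],"snh":82},"w":{"afa":[97,85,17,4],"xeh":{"c":41,"djw":32,"fjy":23,"vk":27,"zxn":70}}}
After op 12 (add /rq/odp/4 59): {"q":[{"mr":57,"tan":0,"v":52},{"n":82,"nad":84,"u":19},[67,31,72,43,39,29]],"rq":{"ahr":[83,11,4,29],"odp":[50,80,20,73,59],"snh":82},"w":{"afa":[97,85,17,4],"xeh":{"c":41,"djw":32,"fjy":23,"vk":27,"zxn":70}}}
After op 13 (add /rq/ahr/1 38): {"q":[{"mr":57,"tan":0,"v":52},{"n":82,"nad":84,"u":19},[67,31,72,43,39,29]],"rq":{"ahr":[83,38,11,4,29],"odp":[50,80,20,73,59],"snh":82},"w":{"afa":[97,85,17,4],"xeh":{"c":41,"djw":32,"fjy":23,"vk":27,"zxn":70}}}
After op 14 (add /q/2/0 90): {"q":[{"mr":57,"tan":0,"v":52},{"n":82,"nad":84,"u":19},[90,67,31,72,43,39,29]],"rq":{"ahr":[83,38,11,4,29],"odp":[50,80,20,73,59],"snh":82},"w":{"afa":[97,85,17,4],"xeh":{"c":41,"djw":32,"fjy":23,"vk":27,"zxn":70}}}
After op 15 (replace /w/afa 96): {"q":[{"mr":57,"tan":0,"v":52},{"n":82,"nad":84,"u":19},[90,67,31,72,43,39,29]],"rq":{"ahr":[83,38,11,4,29],"odp":[50,80,20,73,59],"snh":82},"w":{"afa":96,"xeh":{"c":41,"djw":32,"fjy":23,"vk":27,"zxn":70}}}
After op 16 (add /rq/odp/5 43): {"q":[{"mr":57,"tan":0,"v":52},{"n":82,"nad":84,"u":19},[90,67,31,72,43,39,29]],"rq":{"ahr":[83,38,11,4,29],"odp":[50,80,20,73,59,43],"snh":82},"w":{"afa":96,"xeh":{"c":41,"djw":32,"fjy":23,"vk":27,"zxn":70}}}
After op 17 (add /q/2 63): {"q":[{"mr":57,"tan":0,"v":52},{"n":82,"nad":84,"u":19},63,[90,67,31,72,43,39,29]],"rq":{"ahr":[83,38,11,4,29],"odp":[50,80,20,73,59,43],"snh":82},"w":{"afa":96,"xeh":{"c":41,"djw":32,"fjy":23,"vk":27,"zxn":70}}}
After op 18 (add /w/r 16): {"q":[{"mr":57,"tan":0,"v":52},{"n":82,"nad":84,"u":19},63,[90,67,31,72,43,39,29]],"rq":{"ahr":[83,38,11,4,29],"odp":[50,80,20,73,59,43],"snh":82},"w":{"afa":96,"r":16,"xeh":{"c":41,"djw":32,"fjy":23,"vk":27,"zxn":70}}}
After op 19 (remove /q/1/nad): {"q":[{"mr":57,"tan":0,"v":52},{"n":82,"u":19},63,[90,67,31,72,43,39,29]],"rq":{"ahr":[83,38,11,4,29],"odp":[50,80,20,73,59,43],"snh":82},"w":{"afa":96,"r":16,"xeh":{"c":41,"djw":32,"fjy":23,"vk":27,"zxn":70}}}
After op 20 (remove /q/0): {"q":[{"n":82,"u":19},63,[90,67,31,72,43,39,29]],"rq":{"ahr":[83,38,11,4,29],"odp":[50,80,20,73,59,43],"snh":82},"w":{"afa":96,"r":16,"xeh":{"c":41,"djw":32,"fjy":23,"vk":27,"zxn":70}}}
After op 21 (replace /q/0/u 53): {"q":[{"n":82,"u":53},63,[90,67,31,72,43,39,29]],"rq":{"ahr":[83,38,11,4,29],"odp":[50,80,20,73,59,43],"snh":82},"w":{"afa":96,"r":16,"xeh":{"c":41,"djw":32,"fjy":23,"vk":27,"zxn":70}}}
After op 22 (add /w/z 8): {"q":[{"n":82,"u":53},63,[90,67,31,72,43,39,29]],"rq":{"ahr":[83,38,11,4,29],"odp":[50,80,20,73,59,43],"snh":82},"w":{"afa":96,"r":16,"xeh":{"c":41,"djw":32,"fjy":23,"vk":27,"zxn":70},"z":8}}
After op 23 (replace /rq/odp 32): {"q":[{"n":82,"u":53},63,[90,67,31,72,43,39,29]],"rq":{"ahr":[83,38,11,4,29],"odp":32,"snh":82},"w":{"afa":96,"r":16,"xeh":{"c":41,"djw":32,"fjy":23,"vk":27,"zxn":70},"z":8}}
After op 24 (replace /w/xeh 35): {"q":[{"n":82,"u":53},63,[90,67,31,72,43,39,29]],"rq":{"ahr":[83,38,11,4,29],"odp":32,"snh":82},"w":{"afa":96,"r":16,"xeh":35,"z":8}}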